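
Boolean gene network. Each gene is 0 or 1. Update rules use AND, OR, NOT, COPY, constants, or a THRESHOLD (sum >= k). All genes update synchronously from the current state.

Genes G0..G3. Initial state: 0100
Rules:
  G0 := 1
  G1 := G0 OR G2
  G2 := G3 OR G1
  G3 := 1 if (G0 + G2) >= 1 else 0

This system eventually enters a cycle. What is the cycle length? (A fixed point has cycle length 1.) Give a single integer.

Step 0: 0100
Step 1: G0=1(const) G1=G0|G2=0|0=0 G2=G3|G1=0|1=1 G3=(0+0>=1)=0 -> 1010
Step 2: G0=1(const) G1=G0|G2=1|1=1 G2=G3|G1=0|0=0 G3=(1+1>=1)=1 -> 1101
Step 3: G0=1(const) G1=G0|G2=1|0=1 G2=G3|G1=1|1=1 G3=(1+0>=1)=1 -> 1111
Step 4: G0=1(const) G1=G0|G2=1|1=1 G2=G3|G1=1|1=1 G3=(1+1>=1)=1 -> 1111
State from step 4 equals state from step 3 -> cycle length 1

Answer: 1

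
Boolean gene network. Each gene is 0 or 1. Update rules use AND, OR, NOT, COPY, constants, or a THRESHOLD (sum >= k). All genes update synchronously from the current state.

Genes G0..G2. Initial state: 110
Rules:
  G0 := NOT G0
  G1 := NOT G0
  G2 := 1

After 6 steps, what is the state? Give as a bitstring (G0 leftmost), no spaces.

Step 1: G0=NOT G0=NOT 1=0 G1=NOT G0=NOT 1=0 G2=1(const) -> 001
Step 2: G0=NOT G0=NOT 0=1 G1=NOT G0=NOT 0=1 G2=1(const) -> 111
Step 3: G0=NOT G0=NOT 1=0 G1=NOT G0=NOT 1=0 G2=1(const) -> 001
Step 4: G0=NOT G0=NOT 0=1 G1=NOT G0=NOT 0=1 G2=1(const) -> 111
Step 5: G0=NOT G0=NOT 1=0 G1=NOT G0=NOT 1=0 G2=1(const) -> 001
Step 6: G0=NOT G0=NOT 0=1 G1=NOT G0=NOT 0=1 G2=1(const) -> 111

111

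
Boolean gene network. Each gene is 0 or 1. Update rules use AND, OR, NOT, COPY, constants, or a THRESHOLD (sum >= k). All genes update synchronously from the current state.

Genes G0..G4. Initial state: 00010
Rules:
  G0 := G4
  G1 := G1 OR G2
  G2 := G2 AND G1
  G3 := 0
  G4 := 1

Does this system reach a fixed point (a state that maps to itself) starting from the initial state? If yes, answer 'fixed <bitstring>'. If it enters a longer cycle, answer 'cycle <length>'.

Step 0: 00010
Step 1: G0=G4=0 G1=G1|G2=0|0=0 G2=G2&G1=0&0=0 G3=0(const) G4=1(const) -> 00001
Step 2: G0=G4=1 G1=G1|G2=0|0=0 G2=G2&G1=0&0=0 G3=0(const) G4=1(const) -> 10001
Step 3: G0=G4=1 G1=G1|G2=0|0=0 G2=G2&G1=0&0=0 G3=0(const) G4=1(const) -> 10001
Fixed point reached at step 2: 10001

Answer: fixed 10001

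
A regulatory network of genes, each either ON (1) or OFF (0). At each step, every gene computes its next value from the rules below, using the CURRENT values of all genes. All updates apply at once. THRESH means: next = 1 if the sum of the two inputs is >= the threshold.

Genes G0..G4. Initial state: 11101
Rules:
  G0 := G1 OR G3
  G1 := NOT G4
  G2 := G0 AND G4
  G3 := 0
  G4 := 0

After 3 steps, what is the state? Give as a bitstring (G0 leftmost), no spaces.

Step 1: G0=G1|G3=1|0=1 G1=NOT G4=NOT 1=0 G2=G0&G4=1&1=1 G3=0(const) G4=0(const) -> 10100
Step 2: G0=G1|G3=0|0=0 G1=NOT G4=NOT 0=1 G2=G0&G4=1&0=0 G3=0(const) G4=0(const) -> 01000
Step 3: G0=G1|G3=1|0=1 G1=NOT G4=NOT 0=1 G2=G0&G4=0&0=0 G3=0(const) G4=0(const) -> 11000

11000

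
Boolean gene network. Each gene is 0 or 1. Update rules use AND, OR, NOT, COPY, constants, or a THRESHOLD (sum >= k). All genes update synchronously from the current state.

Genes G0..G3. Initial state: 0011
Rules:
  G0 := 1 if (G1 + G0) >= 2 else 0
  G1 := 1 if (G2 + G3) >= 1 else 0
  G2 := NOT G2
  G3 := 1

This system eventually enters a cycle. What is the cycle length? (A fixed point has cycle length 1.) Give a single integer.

Step 0: 0011
Step 1: G0=(0+0>=2)=0 G1=(1+1>=1)=1 G2=NOT G2=NOT 1=0 G3=1(const) -> 0101
Step 2: G0=(1+0>=2)=0 G1=(0+1>=1)=1 G2=NOT G2=NOT 0=1 G3=1(const) -> 0111
Step 3: G0=(1+0>=2)=0 G1=(1+1>=1)=1 G2=NOT G2=NOT 1=0 G3=1(const) -> 0101
State from step 3 equals state from step 1 -> cycle length 2

Answer: 2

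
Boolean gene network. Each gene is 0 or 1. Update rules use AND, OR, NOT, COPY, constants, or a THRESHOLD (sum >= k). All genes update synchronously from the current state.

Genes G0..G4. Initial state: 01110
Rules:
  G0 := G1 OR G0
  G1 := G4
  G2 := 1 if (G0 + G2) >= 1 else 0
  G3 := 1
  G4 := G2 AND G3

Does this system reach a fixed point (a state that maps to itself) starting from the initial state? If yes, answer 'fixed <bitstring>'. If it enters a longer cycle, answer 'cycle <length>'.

Answer: fixed 11111

Derivation:
Step 0: 01110
Step 1: G0=G1|G0=1|0=1 G1=G4=0 G2=(0+1>=1)=1 G3=1(const) G4=G2&G3=1&1=1 -> 10111
Step 2: G0=G1|G0=0|1=1 G1=G4=1 G2=(1+1>=1)=1 G3=1(const) G4=G2&G3=1&1=1 -> 11111
Step 3: G0=G1|G0=1|1=1 G1=G4=1 G2=(1+1>=1)=1 G3=1(const) G4=G2&G3=1&1=1 -> 11111
Fixed point reached at step 2: 11111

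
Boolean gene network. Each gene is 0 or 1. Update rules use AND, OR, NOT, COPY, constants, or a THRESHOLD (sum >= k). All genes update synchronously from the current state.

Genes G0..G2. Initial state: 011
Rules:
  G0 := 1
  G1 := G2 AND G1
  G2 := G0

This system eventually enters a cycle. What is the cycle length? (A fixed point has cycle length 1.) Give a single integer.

Answer: 1

Derivation:
Step 0: 011
Step 1: G0=1(const) G1=G2&G1=1&1=1 G2=G0=0 -> 110
Step 2: G0=1(const) G1=G2&G1=0&1=0 G2=G0=1 -> 101
Step 3: G0=1(const) G1=G2&G1=1&0=0 G2=G0=1 -> 101
State from step 3 equals state from step 2 -> cycle length 1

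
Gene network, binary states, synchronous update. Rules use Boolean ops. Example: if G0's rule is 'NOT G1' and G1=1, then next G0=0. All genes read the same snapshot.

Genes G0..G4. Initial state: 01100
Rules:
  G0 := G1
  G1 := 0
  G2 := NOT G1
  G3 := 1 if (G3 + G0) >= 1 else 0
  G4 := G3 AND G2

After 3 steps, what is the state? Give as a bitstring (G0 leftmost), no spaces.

Step 1: G0=G1=1 G1=0(const) G2=NOT G1=NOT 1=0 G3=(0+0>=1)=0 G4=G3&G2=0&1=0 -> 10000
Step 2: G0=G1=0 G1=0(const) G2=NOT G1=NOT 0=1 G3=(0+1>=1)=1 G4=G3&G2=0&0=0 -> 00110
Step 3: G0=G1=0 G1=0(const) G2=NOT G1=NOT 0=1 G3=(1+0>=1)=1 G4=G3&G2=1&1=1 -> 00111

00111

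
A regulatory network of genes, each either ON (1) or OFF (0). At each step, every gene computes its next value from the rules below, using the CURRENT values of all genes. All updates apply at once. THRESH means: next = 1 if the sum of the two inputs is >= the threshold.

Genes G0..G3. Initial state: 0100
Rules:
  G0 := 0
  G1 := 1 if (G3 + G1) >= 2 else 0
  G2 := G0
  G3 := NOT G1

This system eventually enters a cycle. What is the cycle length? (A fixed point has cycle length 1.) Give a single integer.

Step 0: 0100
Step 1: G0=0(const) G1=(0+1>=2)=0 G2=G0=0 G3=NOT G1=NOT 1=0 -> 0000
Step 2: G0=0(const) G1=(0+0>=2)=0 G2=G0=0 G3=NOT G1=NOT 0=1 -> 0001
Step 3: G0=0(const) G1=(1+0>=2)=0 G2=G0=0 G3=NOT G1=NOT 0=1 -> 0001
State from step 3 equals state from step 2 -> cycle length 1

Answer: 1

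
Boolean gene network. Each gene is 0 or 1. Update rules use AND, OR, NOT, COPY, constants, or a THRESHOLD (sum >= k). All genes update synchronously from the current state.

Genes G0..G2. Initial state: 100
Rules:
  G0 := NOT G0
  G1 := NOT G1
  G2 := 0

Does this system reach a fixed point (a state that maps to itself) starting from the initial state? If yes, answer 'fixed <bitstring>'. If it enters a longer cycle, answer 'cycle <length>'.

Step 0: 100
Step 1: G0=NOT G0=NOT 1=0 G1=NOT G1=NOT 0=1 G2=0(const) -> 010
Step 2: G0=NOT G0=NOT 0=1 G1=NOT G1=NOT 1=0 G2=0(const) -> 100
Cycle of length 2 starting at step 0 -> no fixed point

Answer: cycle 2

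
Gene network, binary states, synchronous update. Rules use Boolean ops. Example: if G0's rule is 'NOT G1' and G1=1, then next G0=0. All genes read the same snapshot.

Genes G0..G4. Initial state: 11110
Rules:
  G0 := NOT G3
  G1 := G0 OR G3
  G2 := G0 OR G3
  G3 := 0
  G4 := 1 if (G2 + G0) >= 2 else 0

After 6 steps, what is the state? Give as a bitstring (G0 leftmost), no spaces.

Step 1: G0=NOT G3=NOT 1=0 G1=G0|G3=1|1=1 G2=G0|G3=1|1=1 G3=0(const) G4=(1+1>=2)=1 -> 01101
Step 2: G0=NOT G3=NOT 0=1 G1=G0|G3=0|0=0 G2=G0|G3=0|0=0 G3=0(const) G4=(1+0>=2)=0 -> 10000
Step 3: G0=NOT G3=NOT 0=1 G1=G0|G3=1|0=1 G2=G0|G3=1|0=1 G3=0(const) G4=(0+1>=2)=0 -> 11100
Step 4: G0=NOT G3=NOT 0=1 G1=G0|G3=1|0=1 G2=G0|G3=1|0=1 G3=0(const) G4=(1+1>=2)=1 -> 11101
Step 5: G0=NOT G3=NOT 0=1 G1=G0|G3=1|0=1 G2=G0|G3=1|0=1 G3=0(const) G4=(1+1>=2)=1 -> 11101
Step 6: G0=NOT G3=NOT 0=1 G1=G0|G3=1|0=1 G2=G0|G3=1|0=1 G3=0(const) G4=(1+1>=2)=1 -> 11101

11101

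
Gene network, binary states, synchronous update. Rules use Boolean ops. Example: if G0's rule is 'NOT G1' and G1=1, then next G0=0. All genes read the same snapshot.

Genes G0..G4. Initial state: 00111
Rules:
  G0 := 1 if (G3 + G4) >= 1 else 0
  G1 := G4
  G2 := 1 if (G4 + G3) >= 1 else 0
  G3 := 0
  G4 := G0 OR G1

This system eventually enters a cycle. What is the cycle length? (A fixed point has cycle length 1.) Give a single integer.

Answer: 2

Derivation:
Step 0: 00111
Step 1: G0=(1+1>=1)=1 G1=G4=1 G2=(1+1>=1)=1 G3=0(const) G4=G0|G1=0|0=0 -> 11100
Step 2: G0=(0+0>=1)=0 G1=G4=0 G2=(0+0>=1)=0 G3=0(const) G4=G0|G1=1|1=1 -> 00001
Step 3: G0=(0+1>=1)=1 G1=G4=1 G2=(1+0>=1)=1 G3=0(const) G4=G0|G1=0|0=0 -> 11100
State from step 3 equals state from step 1 -> cycle length 2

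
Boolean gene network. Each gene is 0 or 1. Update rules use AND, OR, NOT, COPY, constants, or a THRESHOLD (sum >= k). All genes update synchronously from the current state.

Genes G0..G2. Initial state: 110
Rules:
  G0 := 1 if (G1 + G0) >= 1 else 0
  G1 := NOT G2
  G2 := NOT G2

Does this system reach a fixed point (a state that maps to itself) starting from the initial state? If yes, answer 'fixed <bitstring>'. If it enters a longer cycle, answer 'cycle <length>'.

Answer: cycle 2

Derivation:
Step 0: 110
Step 1: G0=(1+1>=1)=1 G1=NOT G2=NOT 0=1 G2=NOT G2=NOT 0=1 -> 111
Step 2: G0=(1+1>=1)=1 G1=NOT G2=NOT 1=0 G2=NOT G2=NOT 1=0 -> 100
Step 3: G0=(0+1>=1)=1 G1=NOT G2=NOT 0=1 G2=NOT G2=NOT 0=1 -> 111
Cycle of length 2 starting at step 1 -> no fixed point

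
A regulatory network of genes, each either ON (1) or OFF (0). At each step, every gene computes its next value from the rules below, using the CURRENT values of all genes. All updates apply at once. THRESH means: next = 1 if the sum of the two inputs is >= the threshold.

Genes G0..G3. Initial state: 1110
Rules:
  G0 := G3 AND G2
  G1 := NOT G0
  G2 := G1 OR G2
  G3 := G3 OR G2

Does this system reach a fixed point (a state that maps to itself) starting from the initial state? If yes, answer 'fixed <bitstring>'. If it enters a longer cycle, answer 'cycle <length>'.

Answer: fixed 1011

Derivation:
Step 0: 1110
Step 1: G0=G3&G2=0&1=0 G1=NOT G0=NOT 1=0 G2=G1|G2=1|1=1 G3=G3|G2=0|1=1 -> 0011
Step 2: G0=G3&G2=1&1=1 G1=NOT G0=NOT 0=1 G2=G1|G2=0|1=1 G3=G3|G2=1|1=1 -> 1111
Step 3: G0=G3&G2=1&1=1 G1=NOT G0=NOT 1=0 G2=G1|G2=1|1=1 G3=G3|G2=1|1=1 -> 1011
Step 4: G0=G3&G2=1&1=1 G1=NOT G0=NOT 1=0 G2=G1|G2=0|1=1 G3=G3|G2=1|1=1 -> 1011
Fixed point reached at step 3: 1011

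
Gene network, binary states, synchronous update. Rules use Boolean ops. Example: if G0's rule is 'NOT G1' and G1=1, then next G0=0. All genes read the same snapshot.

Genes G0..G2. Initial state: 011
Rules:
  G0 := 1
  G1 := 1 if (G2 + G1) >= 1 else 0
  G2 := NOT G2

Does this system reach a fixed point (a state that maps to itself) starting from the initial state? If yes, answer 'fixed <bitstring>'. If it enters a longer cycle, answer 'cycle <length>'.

Step 0: 011
Step 1: G0=1(const) G1=(1+1>=1)=1 G2=NOT G2=NOT 1=0 -> 110
Step 2: G0=1(const) G1=(0+1>=1)=1 G2=NOT G2=NOT 0=1 -> 111
Step 3: G0=1(const) G1=(1+1>=1)=1 G2=NOT G2=NOT 1=0 -> 110
Cycle of length 2 starting at step 1 -> no fixed point

Answer: cycle 2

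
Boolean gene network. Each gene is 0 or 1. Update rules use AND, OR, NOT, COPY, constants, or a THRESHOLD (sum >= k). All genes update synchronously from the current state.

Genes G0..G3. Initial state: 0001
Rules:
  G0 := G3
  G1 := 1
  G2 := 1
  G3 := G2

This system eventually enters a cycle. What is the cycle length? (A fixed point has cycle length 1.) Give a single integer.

Step 0: 0001
Step 1: G0=G3=1 G1=1(const) G2=1(const) G3=G2=0 -> 1110
Step 2: G0=G3=0 G1=1(const) G2=1(const) G3=G2=1 -> 0111
Step 3: G0=G3=1 G1=1(const) G2=1(const) G3=G2=1 -> 1111
Step 4: G0=G3=1 G1=1(const) G2=1(const) G3=G2=1 -> 1111
State from step 4 equals state from step 3 -> cycle length 1

Answer: 1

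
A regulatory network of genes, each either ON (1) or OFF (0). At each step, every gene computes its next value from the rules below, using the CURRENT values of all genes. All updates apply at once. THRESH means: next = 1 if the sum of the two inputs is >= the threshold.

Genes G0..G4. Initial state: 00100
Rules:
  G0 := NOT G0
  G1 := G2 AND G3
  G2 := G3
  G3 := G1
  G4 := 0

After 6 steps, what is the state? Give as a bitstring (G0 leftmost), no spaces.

Step 1: G0=NOT G0=NOT 0=1 G1=G2&G3=1&0=0 G2=G3=0 G3=G1=0 G4=0(const) -> 10000
Step 2: G0=NOT G0=NOT 1=0 G1=G2&G3=0&0=0 G2=G3=0 G3=G1=0 G4=0(const) -> 00000
Step 3: G0=NOT G0=NOT 0=1 G1=G2&G3=0&0=0 G2=G3=0 G3=G1=0 G4=0(const) -> 10000
Step 4: G0=NOT G0=NOT 1=0 G1=G2&G3=0&0=0 G2=G3=0 G3=G1=0 G4=0(const) -> 00000
Step 5: G0=NOT G0=NOT 0=1 G1=G2&G3=0&0=0 G2=G3=0 G3=G1=0 G4=0(const) -> 10000
Step 6: G0=NOT G0=NOT 1=0 G1=G2&G3=0&0=0 G2=G3=0 G3=G1=0 G4=0(const) -> 00000

00000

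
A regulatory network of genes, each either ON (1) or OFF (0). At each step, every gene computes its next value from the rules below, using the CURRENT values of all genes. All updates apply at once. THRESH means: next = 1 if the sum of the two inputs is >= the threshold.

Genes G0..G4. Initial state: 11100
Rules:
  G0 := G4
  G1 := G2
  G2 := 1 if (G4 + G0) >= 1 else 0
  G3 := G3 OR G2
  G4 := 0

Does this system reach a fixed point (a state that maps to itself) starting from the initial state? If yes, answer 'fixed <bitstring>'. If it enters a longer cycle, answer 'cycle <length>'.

Answer: fixed 00010

Derivation:
Step 0: 11100
Step 1: G0=G4=0 G1=G2=1 G2=(0+1>=1)=1 G3=G3|G2=0|1=1 G4=0(const) -> 01110
Step 2: G0=G4=0 G1=G2=1 G2=(0+0>=1)=0 G3=G3|G2=1|1=1 G4=0(const) -> 01010
Step 3: G0=G4=0 G1=G2=0 G2=(0+0>=1)=0 G3=G3|G2=1|0=1 G4=0(const) -> 00010
Step 4: G0=G4=0 G1=G2=0 G2=(0+0>=1)=0 G3=G3|G2=1|0=1 G4=0(const) -> 00010
Fixed point reached at step 3: 00010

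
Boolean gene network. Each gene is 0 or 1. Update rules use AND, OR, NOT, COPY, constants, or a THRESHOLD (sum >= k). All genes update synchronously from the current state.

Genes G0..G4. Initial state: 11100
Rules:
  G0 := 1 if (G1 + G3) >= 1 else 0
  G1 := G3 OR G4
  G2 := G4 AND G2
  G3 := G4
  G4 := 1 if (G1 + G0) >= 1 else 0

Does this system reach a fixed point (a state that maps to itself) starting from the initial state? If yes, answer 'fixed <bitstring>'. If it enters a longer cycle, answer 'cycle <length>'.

Step 0: 11100
Step 1: G0=(1+0>=1)=1 G1=G3|G4=0|0=0 G2=G4&G2=0&1=0 G3=G4=0 G4=(1+1>=1)=1 -> 10001
Step 2: G0=(0+0>=1)=0 G1=G3|G4=0|1=1 G2=G4&G2=1&0=0 G3=G4=1 G4=(0+1>=1)=1 -> 01011
Step 3: G0=(1+1>=1)=1 G1=G3|G4=1|1=1 G2=G4&G2=1&0=0 G3=G4=1 G4=(1+0>=1)=1 -> 11011
Step 4: G0=(1+1>=1)=1 G1=G3|G4=1|1=1 G2=G4&G2=1&0=0 G3=G4=1 G4=(1+1>=1)=1 -> 11011
Fixed point reached at step 3: 11011

Answer: fixed 11011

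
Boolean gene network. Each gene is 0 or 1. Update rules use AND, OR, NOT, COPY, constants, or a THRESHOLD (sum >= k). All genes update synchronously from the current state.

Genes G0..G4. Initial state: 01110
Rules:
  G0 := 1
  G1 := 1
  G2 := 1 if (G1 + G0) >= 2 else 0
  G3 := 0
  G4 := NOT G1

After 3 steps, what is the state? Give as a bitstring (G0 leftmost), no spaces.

Step 1: G0=1(const) G1=1(const) G2=(1+0>=2)=0 G3=0(const) G4=NOT G1=NOT 1=0 -> 11000
Step 2: G0=1(const) G1=1(const) G2=(1+1>=2)=1 G3=0(const) G4=NOT G1=NOT 1=0 -> 11100
Step 3: G0=1(const) G1=1(const) G2=(1+1>=2)=1 G3=0(const) G4=NOT G1=NOT 1=0 -> 11100

11100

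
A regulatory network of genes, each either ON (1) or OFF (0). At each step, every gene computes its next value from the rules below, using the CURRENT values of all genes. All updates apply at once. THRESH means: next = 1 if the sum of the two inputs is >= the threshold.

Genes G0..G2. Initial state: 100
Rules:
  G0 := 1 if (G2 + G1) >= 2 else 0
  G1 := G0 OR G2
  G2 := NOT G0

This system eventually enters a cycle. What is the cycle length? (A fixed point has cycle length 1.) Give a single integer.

Step 0: 100
Step 1: G0=(0+0>=2)=0 G1=G0|G2=1|0=1 G2=NOT G0=NOT 1=0 -> 010
Step 2: G0=(0+1>=2)=0 G1=G0|G2=0|0=0 G2=NOT G0=NOT 0=1 -> 001
Step 3: G0=(1+0>=2)=0 G1=G0|G2=0|1=1 G2=NOT G0=NOT 0=1 -> 011
Step 4: G0=(1+1>=2)=1 G1=G0|G2=0|1=1 G2=NOT G0=NOT 0=1 -> 111
Step 5: G0=(1+1>=2)=1 G1=G0|G2=1|1=1 G2=NOT G0=NOT 1=0 -> 110
Step 6: G0=(0+1>=2)=0 G1=G0|G2=1|0=1 G2=NOT G0=NOT 1=0 -> 010
State from step 6 equals state from step 1 -> cycle length 5

Answer: 5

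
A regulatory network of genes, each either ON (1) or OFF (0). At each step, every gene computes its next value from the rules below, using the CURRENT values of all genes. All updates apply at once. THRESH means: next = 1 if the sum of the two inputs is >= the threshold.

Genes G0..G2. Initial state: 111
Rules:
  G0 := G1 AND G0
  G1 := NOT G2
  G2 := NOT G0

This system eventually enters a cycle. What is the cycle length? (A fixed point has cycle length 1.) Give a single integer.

Answer: 1

Derivation:
Step 0: 111
Step 1: G0=G1&G0=1&1=1 G1=NOT G2=NOT 1=0 G2=NOT G0=NOT 1=0 -> 100
Step 2: G0=G1&G0=0&1=0 G1=NOT G2=NOT 0=1 G2=NOT G0=NOT 1=0 -> 010
Step 3: G0=G1&G0=1&0=0 G1=NOT G2=NOT 0=1 G2=NOT G0=NOT 0=1 -> 011
Step 4: G0=G1&G0=1&0=0 G1=NOT G2=NOT 1=0 G2=NOT G0=NOT 0=1 -> 001
Step 5: G0=G1&G0=0&0=0 G1=NOT G2=NOT 1=0 G2=NOT G0=NOT 0=1 -> 001
State from step 5 equals state from step 4 -> cycle length 1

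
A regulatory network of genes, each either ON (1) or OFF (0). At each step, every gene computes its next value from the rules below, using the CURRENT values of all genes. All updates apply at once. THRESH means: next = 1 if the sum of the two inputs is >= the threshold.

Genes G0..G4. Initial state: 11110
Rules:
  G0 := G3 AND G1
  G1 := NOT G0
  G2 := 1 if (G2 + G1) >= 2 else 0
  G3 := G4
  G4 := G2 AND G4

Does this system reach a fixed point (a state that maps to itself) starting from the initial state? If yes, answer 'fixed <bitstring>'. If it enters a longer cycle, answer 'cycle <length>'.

Answer: fixed 01000

Derivation:
Step 0: 11110
Step 1: G0=G3&G1=1&1=1 G1=NOT G0=NOT 1=0 G2=(1+1>=2)=1 G3=G4=0 G4=G2&G4=1&0=0 -> 10100
Step 2: G0=G3&G1=0&0=0 G1=NOT G0=NOT 1=0 G2=(1+0>=2)=0 G3=G4=0 G4=G2&G4=1&0=0 -> 00000
Step 3: G0=G3&G1=0&0=0 G1=NOT G0=NOT 0=1 G2=(0+0>=2)=0 G3=G4=0 G4=G2&G4=0&0=0 -> 01000
Step 4: G0=G3&G1=0&1=0 G1=NOT G0=NOT 0=1 G2=(0+1>=2)=0 G3=G4=0 G4=G2&G4=0&0=0 -> 01000
Fixed point reached at step 3: 01000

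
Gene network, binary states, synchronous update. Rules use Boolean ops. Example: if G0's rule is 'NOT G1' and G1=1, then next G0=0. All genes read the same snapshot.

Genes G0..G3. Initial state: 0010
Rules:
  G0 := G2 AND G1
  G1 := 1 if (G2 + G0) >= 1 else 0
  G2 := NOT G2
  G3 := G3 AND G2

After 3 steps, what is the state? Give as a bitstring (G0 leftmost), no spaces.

Step 1: G0=G2&G1=1&0=0 G1=(1+0>=1)=1 G2=NOT G2=NOT 1=0 G3=G3&G2=0&1=0 -> 0100
Step 2: G0=G2&G1=0&1=0 G1=(0+0>=1)=0 G2=NOT G2=NOT 0=1 G3=G3&G2=0&0=0 -> 0010
Step 3: G0=G2&G1=1&0=0 G1=(1+0>=1)=1 G2=NOT G2=NOT 1=0 G3=G3&G2=0&1=0 -> 0100

0100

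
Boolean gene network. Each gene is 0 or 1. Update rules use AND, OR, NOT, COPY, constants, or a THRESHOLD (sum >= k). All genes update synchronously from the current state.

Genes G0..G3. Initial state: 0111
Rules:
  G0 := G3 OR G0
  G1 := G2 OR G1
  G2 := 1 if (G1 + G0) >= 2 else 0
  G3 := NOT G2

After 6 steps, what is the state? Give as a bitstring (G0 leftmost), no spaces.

Step 1: G0=G3|G0=1|0=1 G1=G2|G1=1|1=1 G2=(1+0>=2)=0 G3=NOT G2=NOT 1=0 -> 1100
Step 2: G0=G3|G0=0|1=1 G1=G2|G1=0|1=1 G2=(1+1>=2)=1 G3=NOT G2=NOT 0=1 -> 1111
Step 3: G0=G3|G0=1|1=1 G1=G2|G1=1|1=1 G2=(1+1>=2)=1 G3=NOT G2=NOT 1=0 -> 1110
Step 4: G0=G3|G0=0|1=1 G1=G2|G1=1|1=1 G2=(1+1>=2)=1 G3=NOT G2=NOT 1=0 -> 1110
Step 5: G0=G3|G0=0|1=1 G1=G2|G1=1|1=1 G2=(1+1>=2)=1 G3=NOT G2=NOT 1=0 -> 1110
Step 6: G0=G3|G0=0|1=1 G1=G2|G1=1|1=1 G2=(1+1>=2)=1 G3=NOT G2=NOT 1=0 -> 1110

1110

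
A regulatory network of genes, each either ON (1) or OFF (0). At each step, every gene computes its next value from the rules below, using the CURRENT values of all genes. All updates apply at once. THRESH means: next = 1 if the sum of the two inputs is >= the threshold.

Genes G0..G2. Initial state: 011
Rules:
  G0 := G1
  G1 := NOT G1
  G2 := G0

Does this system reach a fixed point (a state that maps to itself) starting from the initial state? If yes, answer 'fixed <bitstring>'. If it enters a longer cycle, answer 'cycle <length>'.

Step 0: 011
Step 1: G0=G1=1 G1=NOT G1=NOT 1=0 G2=G0=0 -> 100
Step 2: G0=G1=0 G1=NOT G1=NOT 0=1 G2=G0=1 -> 011
Cycle of length 2 starting at step 0 -> no fixed point

Answer: cycle 2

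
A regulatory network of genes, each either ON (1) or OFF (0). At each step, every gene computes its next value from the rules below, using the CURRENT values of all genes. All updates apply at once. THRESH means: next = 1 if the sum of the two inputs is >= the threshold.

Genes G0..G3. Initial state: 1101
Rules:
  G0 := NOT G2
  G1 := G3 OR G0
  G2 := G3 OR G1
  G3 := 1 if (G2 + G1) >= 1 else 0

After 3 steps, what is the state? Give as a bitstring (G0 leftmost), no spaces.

Step 1: G0=NOT G2=NOT 0=1 G1=G3|G0=1|1=1 G2=G3|G1=1|1=1 G3=(0+1>=1)=1 -> 1111
Step 2: G0=NOT G2=NOT 1=0 G1=G3|G0=1|1=1 G2=G3|G1=1|1=1 G3=(1+1>=1)=1 -> 0111
Step 3: G0=NOT G2=NOT 1=0 G1=G3|G0=1|0=1 G2=G3|G1=1|1=1 G3=(1+1>=1)=1 -> 0111

0111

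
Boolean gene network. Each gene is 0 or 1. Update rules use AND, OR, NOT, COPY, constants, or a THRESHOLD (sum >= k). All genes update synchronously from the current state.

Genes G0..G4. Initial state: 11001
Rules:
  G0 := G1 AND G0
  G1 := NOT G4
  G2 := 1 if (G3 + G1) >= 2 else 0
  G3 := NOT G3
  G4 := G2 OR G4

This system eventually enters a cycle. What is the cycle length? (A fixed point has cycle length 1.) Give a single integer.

Answer: 2

Derivation:
Step 0: 11001
Step 1: G0=G1&G0=1&1=1 G1=NOT G4=NOT 1=0 G2=(0+1>=2)=0 G3=NOT G3=NOT 0=1 G4=G2|G4=0|1=1 -> 10011
Step 2: G0=G1&G0=0&1=0 G1=NOT G4=NOT 1=0 G2=(1+0>=2)=0 G3=NOT G3=NOT 1=0 G4=G2|G4=0|1=1 -> 00001
Step 3: G0=G1&G0=0&0=0 G1=NOT G4=NOT 1=0 G2=(0+0>=2)=0 G3=NOT G3=NOT 0=1 G4=G2|G4=0|1=1 -> 00011
Step 4: G0=G1&G0=0&0=0 G1=NOT G4=NOT 1=0 G2=(1+0>=2)=0 G3=NOT G3=NOT 1=0 G4=G2|G4=0|1=1 -> 00001
State from step 4 equals state from step 2 -> cycle length 2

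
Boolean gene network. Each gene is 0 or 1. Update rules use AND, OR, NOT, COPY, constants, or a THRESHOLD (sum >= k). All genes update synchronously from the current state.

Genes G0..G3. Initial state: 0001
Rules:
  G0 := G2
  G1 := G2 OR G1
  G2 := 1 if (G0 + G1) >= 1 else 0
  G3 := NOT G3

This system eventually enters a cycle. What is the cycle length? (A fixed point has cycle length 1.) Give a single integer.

Step 0: 0001
Step 1: G0=G2=0 G1=G2|G1=0|0=0 G2=(0+0>=1)=0 G3=NOT G3=NOT 1=0 -> 0000
Step 2: G0=G2=0 G1=G2|G1=0|0=0 G2=(0+0>=1)=0 G3=NOT G3=NOT 0=1 -> 0001
State from step 2 equals state from step 0 -> cycle length 2

Answer: 2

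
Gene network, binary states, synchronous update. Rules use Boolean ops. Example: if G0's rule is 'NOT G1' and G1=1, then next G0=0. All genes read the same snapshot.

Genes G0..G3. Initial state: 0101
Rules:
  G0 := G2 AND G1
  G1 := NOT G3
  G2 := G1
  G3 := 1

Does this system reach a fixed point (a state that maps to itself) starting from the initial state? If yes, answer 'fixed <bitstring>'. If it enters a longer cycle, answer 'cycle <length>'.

Answer: fixed 0001

Derivation:
Step 0: 0101
Step 1: G0=G2&G1=0&1=0 G1=NOT G3=NOT 1=0 G2=G1=1 G3=1(const) -> 0011
Step 2: G0=G2&G1=1&0=0 G1=NOT G3=NOT 1=0 G2=G1=0 G3=1(const) -> 0001
Step 3: G0=G2&G1=0&0=0 G1=NOT G3=NOT 1=0 G2=G1=0 G3=1(const) -> 0001
Fixed point reached at step 2: 0001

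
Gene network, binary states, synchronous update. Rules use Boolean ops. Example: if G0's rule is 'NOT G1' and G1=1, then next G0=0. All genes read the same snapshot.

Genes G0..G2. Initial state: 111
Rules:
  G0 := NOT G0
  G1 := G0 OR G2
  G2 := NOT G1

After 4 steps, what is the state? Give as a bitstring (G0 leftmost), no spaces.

Step 1: G0=NOT G0=NOT 1=0 G1=G0|G2=1|1=1 G2=NOT G1=NOT 1=0 -> 010
Step 2: G0=NOT G0=NOT 0=1 G1=G0|G2=0|0=0 G2=NOT G1=NOT 1=0 -> 100
Step 3: G0=NOT G0=NOT 1=0 G1=G0|G2=1|0=1 G2=NOT G1=NOT 0=1 -> 011
Step 4: G0=NOT G0=NOT 0=1 G1=G0|G2=0|1=1 G2=NOT G1=NOT 1=0 -> 110

110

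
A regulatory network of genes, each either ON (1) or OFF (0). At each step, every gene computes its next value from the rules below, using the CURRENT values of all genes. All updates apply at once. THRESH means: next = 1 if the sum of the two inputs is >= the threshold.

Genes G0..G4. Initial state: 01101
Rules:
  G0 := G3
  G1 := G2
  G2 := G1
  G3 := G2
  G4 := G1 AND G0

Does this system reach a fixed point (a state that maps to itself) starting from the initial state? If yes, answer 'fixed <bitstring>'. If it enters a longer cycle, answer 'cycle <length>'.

Step 0: 01101
Step 1: G0=G3=0 G1=G2=1 G2=G1=1 G3=G2=1 G4=G1&G0=1&0=0 -> 01110
Step 2: G0=G3=1 G1=G2=1 G2=G1=1 G3=G2=1 G4=G1&G0=1&0=0 -> 11110
Step 3: G0=G3=1 G1=G2=1 G2=G1=1 G3=G2=1 G4=G1&G0=1&1=1 -> 11111
Step 4: G0=G3=1 G1=G2=1 G2=G1=1 G3=G2=1 G4=G1&G0=1&1=1 -> 11111
Fixed point reached at step 3: 11111

Answer: fixed 11111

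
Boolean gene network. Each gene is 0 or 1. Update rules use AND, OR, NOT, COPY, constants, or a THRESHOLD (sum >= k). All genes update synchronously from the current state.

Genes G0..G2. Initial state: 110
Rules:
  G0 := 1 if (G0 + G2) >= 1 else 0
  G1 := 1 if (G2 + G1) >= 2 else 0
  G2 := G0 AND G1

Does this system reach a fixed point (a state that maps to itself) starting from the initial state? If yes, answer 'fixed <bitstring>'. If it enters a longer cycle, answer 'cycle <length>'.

Step 0: 110
Step 1: G0=(1+0>=1)=1 G1=(0+1>=2)=0 G2=G0&G1=1&1=1 -> 101
Step 2: G0=(1+1>=1)=1 G1=(1+0>=2)=0 G2=G0&G1=1&0=0 -> 100
Step 3: G0=(1+0>=1)=1 G1=(0+0>=2)=0 G2=G0&G1=1&0=0 -> 100
Fixed point reached at step 2: 100

Answer: fixed 100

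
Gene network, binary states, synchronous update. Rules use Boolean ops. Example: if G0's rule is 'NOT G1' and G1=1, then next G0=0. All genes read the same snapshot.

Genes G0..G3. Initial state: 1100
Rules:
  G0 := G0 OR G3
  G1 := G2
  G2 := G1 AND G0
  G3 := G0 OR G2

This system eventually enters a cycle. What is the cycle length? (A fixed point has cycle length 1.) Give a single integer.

Step 0: 1100
Step 1: G0=G0|G3=1|0=1 G1=G2=0 G2=G1&G0=1&1=1 G3=G0|G2=1|0=1 -> 1011
Step 2: G0=G0|G3=1|1=1 G1=G2=1 G2=G1&G0=0&1=0 G3=G0|G2=1|1=1 -> 1101
Step 3: G0=G0|G3=1|1=1 G1=G2=0 G2=G1&G0=1&1=1 G3=G0|G2=1|0=1 -> 1011
State from step 3 equals state from step 1 -> cycle length 2

Answer: 2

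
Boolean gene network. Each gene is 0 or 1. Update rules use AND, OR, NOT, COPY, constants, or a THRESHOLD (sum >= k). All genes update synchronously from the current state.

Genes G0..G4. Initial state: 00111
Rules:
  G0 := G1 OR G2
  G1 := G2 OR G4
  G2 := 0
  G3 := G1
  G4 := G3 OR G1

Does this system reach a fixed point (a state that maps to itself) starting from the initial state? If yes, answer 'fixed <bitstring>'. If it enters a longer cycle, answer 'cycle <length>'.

Answer: fixed 11011

Derivation:
Step 0: 00111
Step 1: G0=G1|G2=0|1=1 G1=G2|G4=1|1=1 G2=0(const) G3=G1=0 G4=G3|G1=1|0=1 -> 11001
Step 2: G0=G1|G2=1|0=1 G1=G2|G4=0|1=1 G2=0(const) G3=G1=1 G4=G3|G1=0|1=1 -> 11011
Step 3: G0=G1|G2=1|0=1 G1=G2|G4=0|1=1 G2=0(const) G3=G1=1 G4=G3|G1=1|1=1 -> 11011
Fixed point reached at step 2: 11011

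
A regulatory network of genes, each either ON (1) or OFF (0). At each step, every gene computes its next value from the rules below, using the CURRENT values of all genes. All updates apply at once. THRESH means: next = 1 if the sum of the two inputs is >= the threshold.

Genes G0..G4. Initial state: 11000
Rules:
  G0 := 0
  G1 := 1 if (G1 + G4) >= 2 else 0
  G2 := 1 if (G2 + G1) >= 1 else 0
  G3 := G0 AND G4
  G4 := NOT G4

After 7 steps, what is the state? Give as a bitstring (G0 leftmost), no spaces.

Step 1: G0=0(const) G1=(1+0>=2)=0 G2=(0+1>=1)=1 G3=G0&G4=1&0=0 G4=NOT G4=NOT 0=1 -> 00101
Step 2: G0=0(const) G1=(0+1>=2)=0 G2=(1+0>=1)=1 G3=G0&G4=0&1=0 G4=NOT G4=NOT 1=0 -> 00100
Step 3: G0=0(const) G1=(0+0>=2)=0 G2=(1+0>=1)=1 G3=G0&G4=0&0=0 G4=NOT G4=NOT 0=1 -> 00101
Step 4: G0=0(const) G1=(0+1>=2)=0 G2=(1+0>=1)=1 G3=G0&G4=0&1=0 G4=NOT G4=NOT 1=0 -> 00100
Step 5: G0=0(const) G1=(0+0>=2)=0 G2=(1+0>=1)=1 G3=G0&G4=0&0=0 G4=NOT G4=NOT 0=1 -> 00101
Step 6: G0=0(const) G1=(0+1>=2)=0 G2=(1+0>=1)=1 G3=G0&G4=0&1=0 G4=NOT G4=NOT 1=0 -> 00100
Step 7: G0=0(const) G1=(0+0>=2)=0 G2=(1+0>=1)=1 G3=G0&G4=0&0=0 G4=NOT G4=NOT 0=1 -> 00101

00101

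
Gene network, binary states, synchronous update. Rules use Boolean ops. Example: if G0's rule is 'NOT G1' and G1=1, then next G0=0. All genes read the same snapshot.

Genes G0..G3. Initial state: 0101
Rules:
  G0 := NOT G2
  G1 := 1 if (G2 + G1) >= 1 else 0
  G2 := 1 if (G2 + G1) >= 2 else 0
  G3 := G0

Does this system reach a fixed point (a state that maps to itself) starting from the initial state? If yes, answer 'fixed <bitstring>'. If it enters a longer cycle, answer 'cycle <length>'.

Step 0: 0101
Step 1: G0=NOT G2=NOT 0=1 G1=(0+1>=1)=1 G2=(0+1>=2)=0 G3=G0=0 -> 1100
Step 2: G0=NOT G2=NOT 0=1 G1=(0+1>=1)=1 G2=(0+1>=2)=0 G3=G0=1 -> 1101
Step 3: G0=NOT G2=NOT 0=1 G1=(0+1>=1)=1 G2=(0+1>=2)=0 G3=G0=1 -> 1101
Fixed point reached at step 2: 1101

Answer: fixed 1101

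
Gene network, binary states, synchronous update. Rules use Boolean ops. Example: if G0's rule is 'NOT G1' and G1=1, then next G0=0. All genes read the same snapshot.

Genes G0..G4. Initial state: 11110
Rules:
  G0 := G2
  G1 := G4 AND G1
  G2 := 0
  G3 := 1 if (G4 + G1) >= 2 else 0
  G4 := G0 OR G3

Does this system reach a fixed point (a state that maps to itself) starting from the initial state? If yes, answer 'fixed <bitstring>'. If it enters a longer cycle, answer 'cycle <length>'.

Step 0: 11110
Step 1: G0=G2=1 G1=G4&G1=0&1=0 G2=0(const) G3=(0+1>=2)=0 G4=G0|G3=1|1=1 -> 10001
Step 2: G0=G2=0 G1=G4&G1=1&0=0 G2=0(const) G3=(1+0>=2)=0 G4=G0|G3=1|0=1 -> 00001
Step 3: G0=G2=0 G1=G4&G1=1&0=0 G2=0(const) G3=(1+0>=2)=0 G4=G0|G3=0|0=0 -> 00000
Step 4: G0=G2=0 G1=G4&G1=0&0=0 G2=0(const) G3=(0+0>=2)=0 G4=G0|G3=0|0=0 -> 00000
Fixed point reached at step 3: 00000

Answer: fixed 00000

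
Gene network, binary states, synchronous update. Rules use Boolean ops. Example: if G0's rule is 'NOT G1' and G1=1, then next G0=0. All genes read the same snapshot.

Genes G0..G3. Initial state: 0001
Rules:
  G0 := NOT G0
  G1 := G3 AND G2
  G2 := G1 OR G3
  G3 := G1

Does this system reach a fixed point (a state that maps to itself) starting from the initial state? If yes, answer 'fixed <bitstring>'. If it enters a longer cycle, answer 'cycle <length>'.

Answer: cycle 2

Derivation:
Step 0: 0001
Step 1: G0=NOT G0=NOT 0=1 G1=G3&G2=1&0=0 G2=G1|G3=0|1=1 G3=G1=0 -> 1010
Step 2: G0=NOT G0=NOT 1=0 G1=G3&G2=0&1=0 G2=G1|G3=0|0=0 G3=G1=0 -> 0000
Step 3: G0=NOT G0=NOT 0=1 G1=G3&G2=0&0=0 G2=G1|G3=0|0=0 G3=G1=0 -> 1000
Step 4: G0=NOT G0=NOT 1=0 G1=G3&G2=0&0=0 G2=G1|G3=0|0=0 G3=G1=0 -> 0000
Cycle of length 2 starting at step 2 -> no fixed point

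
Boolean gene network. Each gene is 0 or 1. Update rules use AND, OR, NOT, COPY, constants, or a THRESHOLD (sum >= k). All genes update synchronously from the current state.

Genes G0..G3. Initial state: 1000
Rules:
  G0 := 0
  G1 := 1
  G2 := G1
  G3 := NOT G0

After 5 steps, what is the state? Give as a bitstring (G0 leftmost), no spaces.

Step 1: G0=0(const) G1=1(const) G2=G1=0 G3=NOT G0=NOT 1=0 -> 0100
Step 2: G0=0(const) G1=1(const) G2=G1=1 G3=NOT G0=NOT 0=1 -> 0111
Step 3: G0=0(const) G1=1(const) G2=G1=1 G3=NOT G0=NOT 0=1 -> 0111
Step 4: G0=0(const) G1=1(const) G2=G1=1 G3=NOT G0=NOT 0=1 -> 0111
Step 5: G0=0(const) G1=1(const) G2=G1=1 G3=NOT G0=NOT 0=1 -> 0111

0111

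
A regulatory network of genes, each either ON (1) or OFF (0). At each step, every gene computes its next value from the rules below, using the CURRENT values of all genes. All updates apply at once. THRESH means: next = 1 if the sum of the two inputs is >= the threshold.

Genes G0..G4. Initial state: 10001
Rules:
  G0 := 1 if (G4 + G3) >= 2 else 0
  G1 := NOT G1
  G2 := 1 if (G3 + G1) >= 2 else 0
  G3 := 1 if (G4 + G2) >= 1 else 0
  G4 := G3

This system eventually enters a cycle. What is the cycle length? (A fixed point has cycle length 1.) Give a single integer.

Answer: 2

Derivation:
Step 0: 10001
Step 1: G0=(1+0>=2)=0 G1=NOT G1=NOT 0=1 G2=(0+0>=2)=0 G3=(1+0>=1)=1 G4=G3=0 -> 01010
Step 2: G0=(0+1>=2)=0 G1=NOT G1=NOT 1=0 G2=(1+1>=2)=1 G3=(0+0>=1)=0 G4=G3=1 -> 00101
Step 3: G0=(1+0>=2)=0 G1=NOT G1=NOT 0=1 G2=(0+0>=2)=0 G3=(1+1>=1)=1 G4=G3=0 -> 01010
State from step 3 equals state from step 1 -> cycle length 2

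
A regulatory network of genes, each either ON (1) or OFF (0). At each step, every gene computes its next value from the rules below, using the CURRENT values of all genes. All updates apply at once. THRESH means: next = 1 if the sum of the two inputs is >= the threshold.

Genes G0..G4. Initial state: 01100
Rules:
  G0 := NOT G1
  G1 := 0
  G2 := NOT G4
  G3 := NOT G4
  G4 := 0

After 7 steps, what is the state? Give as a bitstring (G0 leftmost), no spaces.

Step 1: G0=NOT G1=NOT 1=0 G1=0(const) G2=NOT G4=NOT 0=1 G3=NOT G4=NOT 0=1 G4=0(const) -> 00110
Step 2: G0=NOT G1=NOT 0=1 G1=0(const) G2=NOT G4=NOT 0=1 G3=NOT G4=NOT 0=1 G4=0(const) -> 10110
Step 3: G0=NOT G1=NOT 0=1 G1=0(const) G2=NOT G4=NOT 0=1 G3=NOT G4=NOT 0=1 G4=0(const) -> 10110
Step 4: G0=NOT G1=NOT 0=1 G1=0(const) G2=NOT G4=NOT 0=1 G3=NOT G4=NOT 0=1 G4=0(const) -> 10110
Step 5: G0=NOT G1=NOT 0=1 G1=0(const) G2=NOT G4=NOT 0=1 G3=NOT G4=NOT 0=1 G4=0(const) -> 10110
Step 6: G0=NOT G1=NOT 0=1 G1=0(const) G2=NOT G4=NOT 0=1 G3=NOT G4=NOT 0=1 G4=0(const) -> 10110
Step 7: G0=NOT G1=NOT 0=1 G1=0(const) G2=NOT G4=NOT 0=1 G3=NOT G4=NOT 0=1 G4=0(const) -> 10110

10110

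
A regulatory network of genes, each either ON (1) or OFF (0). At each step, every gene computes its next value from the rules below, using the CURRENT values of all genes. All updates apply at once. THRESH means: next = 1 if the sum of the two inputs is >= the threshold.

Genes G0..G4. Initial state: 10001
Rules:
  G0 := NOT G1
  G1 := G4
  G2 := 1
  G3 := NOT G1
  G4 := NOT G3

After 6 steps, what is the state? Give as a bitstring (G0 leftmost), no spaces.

Step 1: G0=NOT G1=NOT 0=1 G1=G4=1 G2=1(const) G3=NOT G1=NOT 0=1 G4=NOT G3=NOT 0=1 -> 11111
Step 2: G0=NOT G1=NOT 1=0 G1=G4=1 G2=1(const) G3=NOT G1=NOT 1=0 G4=NOT G3=NOT 1=0 -> 01100
Step 3: G0=NOT G1=NOT 1=0 G1=G4=0 G2=1(const) G3=NOT G1=NOT 1=0 G4=NOT G3=NOT 0=1 -> 00101
Step 4: G0=NOT G1=NOT 0=1 G1=G4=1 G2=1(const) G3=NOT G1=NOT 0=1 G4=NOT G3=NOT 0=1 -> 11111
Step 5: G0=NOT G1=NOT 1=0 G1=G4=1 G2=1(const) G3=NOT G1=NOT 1=0 G4=NOT G3=NOT 1=0 -> 01100
Step 6: G0=NOT G1=NOT 1=0 G1=G4=0 G2=1(const) G3=NOT G1=NOT 1=0 G4=NOT G3=NOT 0=1 -> 00101

00101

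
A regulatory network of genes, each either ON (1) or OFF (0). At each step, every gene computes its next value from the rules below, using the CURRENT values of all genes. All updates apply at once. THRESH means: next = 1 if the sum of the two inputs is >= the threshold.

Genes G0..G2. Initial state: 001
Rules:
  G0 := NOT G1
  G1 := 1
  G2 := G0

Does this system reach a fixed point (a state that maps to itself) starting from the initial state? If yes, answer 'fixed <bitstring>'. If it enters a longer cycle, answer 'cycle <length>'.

Answer: fixed 010

Derivation:
Step 0: 001
Step 1: G0=NOT G1=NOT 0=1 G1=1(const) G2=G0=0 -> 110
Step 2: G0=NOT G1=NOT 1=0 G1=1(const) G2=G0=1 -> 011
Step 3: G0=NOT G1=NOT 1=0 G1=1(const) G2=G0=0 -> 010
Step 4: G0=NOT G1=NOT 1=0 G1=1(const) G2=G0=0 -> 010
Fixed point reached at step 3: 010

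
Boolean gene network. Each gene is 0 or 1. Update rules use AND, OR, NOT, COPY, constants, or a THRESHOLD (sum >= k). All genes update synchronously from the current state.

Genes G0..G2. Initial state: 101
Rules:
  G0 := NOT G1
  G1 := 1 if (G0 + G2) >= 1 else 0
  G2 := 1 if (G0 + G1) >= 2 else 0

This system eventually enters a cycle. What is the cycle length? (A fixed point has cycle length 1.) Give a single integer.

Answer: 5

Derivation:
Step 0: 101
Step 1: G0=NOT G1=NOT 0=1 G1=(1+1>=1)=1 G2=(1+0>=2)=0 -> 110
Step 2: G0=NOT G1=NOT 1=0 G1=(1+0>=1)=1 G2=(1+1>=2)=1 -> 011
Step 3: G0=NOT G1=NOT 1=0 G1=(0+1>=1)=1 G2=(0+1>=2)=0 -> 010
Step 4: G0=NOT G1=NOT 1=0 G1=(0+0>=1)=0 G2=(0+1>=2)=0 -> 000
Step 5: G0=NOT G1=NOT 0=1 G1=(0+0>=1)=0 G2=(0+0>=2)=0 -> 100
Step 6: G0=NOT G1=NOT 0=1 G1=(1+0>=1)=1 G2=(1+0>=2)=0 -> 110
State from step 6 equals state from step 1 -> cycle length 5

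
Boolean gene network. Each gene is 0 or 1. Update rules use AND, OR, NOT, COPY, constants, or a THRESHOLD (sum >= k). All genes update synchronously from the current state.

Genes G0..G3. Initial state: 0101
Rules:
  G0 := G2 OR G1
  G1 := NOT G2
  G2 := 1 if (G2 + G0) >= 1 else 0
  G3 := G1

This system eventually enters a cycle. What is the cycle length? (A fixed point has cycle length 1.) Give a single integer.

Step 0: 0101
Step 1: G0=G2|G1=0|1=1 G1=NOT G2=NOT 0=1 G2=(0+0>=1)=0 G3=G1=1 -> 1101
Step 2: G0=G2|G1=0|1=1 G1=NOT G2=NOT 0=1 G2=(0+1>=1)=1 G3=G1=1 -> 1111
Step 3: G0=G2|G1=1|1=1 G1=NOT G2=NOT 1=0 G2=(1+1>=1)=1 G3=G1=1 -> 1011
Step 4: G0=G2|G1=1|0=1 G1=NOT G2=NOT 1=0 G2=(1+1>=1)=1 G3=G1=0 -> 1010
Step 5: G0=G2|G1=1|0=1 G1=NOT G2=NOT 1=0 G2=(1+1>=1)=1 G3=G1=0 -> 1010
State from step 5 equals state from step 4 -> cycle length 1

Answer: 1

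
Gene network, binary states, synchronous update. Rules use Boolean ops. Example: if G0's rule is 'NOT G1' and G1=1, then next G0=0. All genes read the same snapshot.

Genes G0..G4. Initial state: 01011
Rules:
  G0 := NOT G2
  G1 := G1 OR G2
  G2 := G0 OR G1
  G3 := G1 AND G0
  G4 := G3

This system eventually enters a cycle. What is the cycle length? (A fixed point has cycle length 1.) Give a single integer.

Answer: 1

Derivation:
Step 0: 01011
Step 1: G0=NOT G2=NOT 0=1 G1=G1|G2=1|0=1 G2=G0|G1=0|1=1 G3=G1&G0=1&0=0 G4=G3=1 -> 11101
Step 2: G0=NOT G2=NOT 1=0 G1=G1|G2=1|1=1 G2=G0|G1=1|1=1 G3=G1&G0=1&1=1 G4=G3=0 -> 01110
Step 3: G0=NOT G2=NOT 1=0 G1=G1|G2=1|1=1 G2=G0|G1=0|1=1 G3=G1&G0=1&0=0 G4=G3=1 -> 01101
Step 4: G0=NOT G2=NOT 1=0 G1=G1|G2=1|1=1 G2=G0|G1=0|1=1 G3=G1&G0=1&0=0 G4=G3=0 -> 01100
Step 5: G0=NOT G2=NOT 1=0 G1=G1|G2=1|1=1 G2=G0|G1=0|1=1 G3=G1&G0=1&0=0 G4=G3=0 -> 01100
State from step 5 equals state from step 4 -> cycle length 1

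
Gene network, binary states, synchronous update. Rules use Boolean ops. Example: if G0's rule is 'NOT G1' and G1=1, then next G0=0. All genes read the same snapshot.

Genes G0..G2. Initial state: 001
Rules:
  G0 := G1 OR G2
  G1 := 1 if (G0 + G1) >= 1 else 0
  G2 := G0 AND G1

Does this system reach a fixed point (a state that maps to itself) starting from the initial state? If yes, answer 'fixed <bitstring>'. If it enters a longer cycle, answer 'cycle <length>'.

Answer: fixed 111

Derivation:
Step 0: 001
Step 1: G0=G1|G2=0|1=1 G1=(0+0>=1)=0 G2=G0&G1=0&0=0 -> 100
Step 2: G0=G1|G2=0|0=0 G1=(1+0>=1)=1 G2=G0&G1=1&0=0 -> 010
Step 3: G0=G1|G2=1|0=1 G1=(0+1>=1)=1 G2=G0&G1=0&1=0 -> 110
Step 4: G0=G1|G2=1|0=1 G1=(1+1>=1)=1 G2=G0&G1=1&1=1 -> 111
Step 5: G0=G1|G2=1|1=1 G1=(1+1>=1)=1 G2=G0&G1=1&1=1 -> 111
Fixed point reached at step 4: 111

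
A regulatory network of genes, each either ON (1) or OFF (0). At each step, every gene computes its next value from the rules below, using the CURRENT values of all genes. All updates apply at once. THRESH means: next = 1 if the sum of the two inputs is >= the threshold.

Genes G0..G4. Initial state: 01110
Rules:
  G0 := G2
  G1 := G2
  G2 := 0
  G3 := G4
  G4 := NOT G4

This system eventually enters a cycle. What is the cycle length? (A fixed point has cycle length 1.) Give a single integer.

Step 0: 01110
Step 1: G0=G2=1 G1=G2=1 G2=0(const) G3=G4=0 G4=NOT G4=NOT 0=1 -> 11001
Step 2: G0=G2=0 G1=G2=0 G2=0(const) G3=G4=1 G4=NOT G4=NOT 1=0 -> 00010
Step 3: G0=G2=0 G1=G2=0 G2=0(const) G3=G4=0 G4=NOT G4=NOT 0=1 -> 00001
Step 4: G0=G2=0 G1=G2=0 G2=0(const) G3=G4=1 G4=NOT G4=NOT 1=0 -> 00010
State from step 4 equals state from step 2 -> cycle length 2

Answer: 2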